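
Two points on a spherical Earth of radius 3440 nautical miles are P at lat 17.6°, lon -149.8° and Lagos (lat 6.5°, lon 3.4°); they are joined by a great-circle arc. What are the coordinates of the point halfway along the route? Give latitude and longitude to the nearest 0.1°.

≈ lat 42.5°, lon -68.2°

Write both endpoints as unit vectors p₁, p₂ with components (cos φ cos λ, cos φ sin λ, sin φ).
The central angle between the endpoints is δ = arccos(p₁·p₂) ≈ 2.517 rad (144.2°).
Interpolate at f = 1/2 with slerp weights a = sin((1−f)δ)/sin δ ≈ 1.627, b = sin(fδ)/sin δ ≈ 1.627.
p = a·p₁ + b·p₂ ≈ (0.273, -0.684, 0.676); φ = arcsin(p_z) ≈ 42.54°, λ = atan2(p_y, p_x) ≈ -68.22°.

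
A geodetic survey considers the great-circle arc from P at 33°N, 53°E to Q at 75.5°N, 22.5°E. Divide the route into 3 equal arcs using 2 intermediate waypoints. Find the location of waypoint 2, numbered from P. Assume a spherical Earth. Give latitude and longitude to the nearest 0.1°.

Convert each endpoint to a unit vector on the sphere (x = cos φ cos λ, y = cos φ sin λ, z = sin φ).
The central angle between the endpoints is δ = arccos(p₁·p₂) ≈ 0.784 rad (44.9°).
Interpolate at f = 2/3 with slerp weights a = sin((1−f)δ)/sin δ ≈ 0.366, b = sin(fδ)/sin δ ≈ 0.707.
p = a·p₁ + b·p₂ ≈ (0.348, 0.313, 0.884); φ = arcsin(p_z) ≈ 62.09°, λ = atan2(p_y, p_x) ≈ 41.93°.

≈ 62.1°N, 41.9°E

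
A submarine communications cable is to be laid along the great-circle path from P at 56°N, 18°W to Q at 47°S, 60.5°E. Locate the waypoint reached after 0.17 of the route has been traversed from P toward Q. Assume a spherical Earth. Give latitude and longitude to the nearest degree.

Write both endpoints as unit vectors p₁, p₂ with components (cos φ cos λ, cos φ sin λ, sin φ).
The central angle between the endpoints is δ = arccos(p₁·p₂) ≈ 2.130 rad (122.0°).
Interpolate at f = 0.17 with slerp weights a = sin((1−f)δ)/sin δ ≈ 1.157, b = sin(fδ)/sin δ ≈ 0.418.
p = a·p₁ + b·p₂ ≈ (0.755, 0.048, 0.653); φ = arcsin(p_z) ≈ 40.80°, λ = atan2(p_y, p_x) ≈ 3.64°.

≈ 41°N, 4°E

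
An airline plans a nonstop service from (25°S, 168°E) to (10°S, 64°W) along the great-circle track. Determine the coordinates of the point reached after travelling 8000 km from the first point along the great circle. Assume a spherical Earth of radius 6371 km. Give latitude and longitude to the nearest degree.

Convert each endpoint to a unit vector on the sphere (x = cos φ cos λ, y = cos φ sin λ, z = sin φ).
The central angle between the endpoints is δ = arccos(p₁·p₂) ≈ 2.067 rad (118.4°). The total great-circle distance is δ·R ≈ 2.067 × 6371 ≈ 13169 km, so the target fraction is f = 8000/13169 ≈ 0.607.
Interpolate at f ≈ 0.607 with slerp weights a = sin((1−f)δ)/sin δ ≈ 0.825, b = sin(fδ)/sin δ ≈ 1.081.
p = a·p₁ + b·p₂ ≈ (-0.264, -0.802, -0.536); φ = arcsin(p_z) ≈ -32.43°, λ = atan2(p_y, p_x) ≈ -108.25°.

≈ (32°S, 108°W)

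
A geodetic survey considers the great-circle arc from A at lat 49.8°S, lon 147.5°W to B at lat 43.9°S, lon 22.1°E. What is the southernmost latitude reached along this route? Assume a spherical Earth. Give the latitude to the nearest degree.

≈ 85°S

The great circle lies in the plane with unit normal n̂ = (p₁ × p₂)/|p₁ × p₂|.
Here n̂_z ≈ +0.084; the vertex latitude is φ_max = arccos|n̂_z| ≈ 85.2°.
Check via Clairaut: cos φ_max = |cos φ₁| · sin C = cos(49.8°)·sin(172.5°) ≈ 0.084, again giving ≈ 85.2°.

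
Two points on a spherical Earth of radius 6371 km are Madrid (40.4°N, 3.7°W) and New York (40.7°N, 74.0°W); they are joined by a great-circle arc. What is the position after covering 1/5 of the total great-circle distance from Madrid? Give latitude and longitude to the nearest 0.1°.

Write both endpoints as unit vectors p₁, p₂ with components (cos φ cos λ, cos φ sin λ, sin φ).
The central angle between the endpoints is δ = arccos(p₁·p₂) ≈ 0.906 rad (51.9°).
Interpolate at f = 1/5 with slerp weights a = sin((1−f)δ)/sin δ ≈ 0.842, b = sin(fδ)/sin δ ≈ 0.229.
p = a·p₁ + b·p₂ ≈ (0.688, -0.208, 0.695); φ = arcsin(p_z) ≈ 44.04°, λ = atan2(p_y, p_x) ≈ -16.84°.

≈ (44.0°N, 16.8°W)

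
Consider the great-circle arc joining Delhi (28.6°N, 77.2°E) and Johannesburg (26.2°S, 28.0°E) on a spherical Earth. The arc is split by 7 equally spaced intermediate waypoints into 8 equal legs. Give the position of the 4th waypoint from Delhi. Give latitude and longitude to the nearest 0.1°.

≈ 1.3°N, 52.3°E

From cos δ = sin φ₁ sin φ₂ + cos φ₁ cos φ₂ cos Δλ, the central angle is δ ≈ 1.263 rad (72.3°).
Interpolate at f = 4/8 with slerp weights a = sin((1−f)δ)/sin δ ≈ 0.619, b = sin(fδ)/sin δ ≈ 0.619.
p = a·p₁ + b·p₂ ≈ (0.611, 0.791, 0.023); φ = arcsin(p_z) ≈ 1.32°, λ = atan2(p_y, p_x) ≈ 52.32°.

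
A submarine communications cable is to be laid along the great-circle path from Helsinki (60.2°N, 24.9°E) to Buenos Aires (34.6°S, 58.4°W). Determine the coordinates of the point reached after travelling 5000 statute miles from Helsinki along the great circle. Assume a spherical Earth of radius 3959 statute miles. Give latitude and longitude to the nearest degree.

≈ (4°N, 36°W)

The haversine formula gives a central angle δ ≈ 2.032 rad (116.4°) between the endpoints. The total great-circle distance is δ·R ≈ 2.032 × 3959 ≈ 8045 mi, so the target fraction is f = 5000/8045 ≈ 0.622.
Interpolate at f ≈ 0.622 with slerp weights a = sin((1−f)δ)/sin δ ≈ 0.777, b = sin(fδ)/sin δ ≈ 1.064.
p = a·p₁ + b·p₂ ≈ (0.809, -0.584, 0.070); φ = arcsin(p_z) ≈ 3.99°, λ = atan2(p_y, p_x) ≈ -35.80°.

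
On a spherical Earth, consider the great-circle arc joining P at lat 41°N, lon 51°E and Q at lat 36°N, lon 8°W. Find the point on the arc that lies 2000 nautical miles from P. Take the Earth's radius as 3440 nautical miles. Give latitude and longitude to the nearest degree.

≈ lat 40°N, lon 7°E

Write both endpoints as unit vectors p₁, p₂ with components (cos φ cos λ, cos φ sin λ, sin φ).
The central angle between the endpoints is δ = arccos(p₁·p₂) ≈ 0.795 rad (45.6°). The total great-circle distance is δ·R ≈ 0.795 × 3440 ≈ 2736 nmi, so the target fraction is f = 2000/2736 ≈ 0.731.
Interpolate at f ≈ 0.731 with slerp weights a = sin((1−f)δ)/sin δ ≈ 0.297, b = sin(fδ)/sin δ ≈ 0.769.
p = a·p₁ + b·p₂ ≈ (0.757, 0.088, 0.647); φ = arcsin(p_z) ≈ 40.32°, λ = atan2(p_y, p_x) ≈ 6.61°.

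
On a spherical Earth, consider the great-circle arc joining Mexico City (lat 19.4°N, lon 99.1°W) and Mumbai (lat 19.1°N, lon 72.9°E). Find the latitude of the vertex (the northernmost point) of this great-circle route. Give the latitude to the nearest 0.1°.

The great circle lies in the plane with unit normal n̂ = (p₁ × p₂)/|p₁ × p₂|.
Here n̂_z ≈ +0.196; the vertex latitude is φ_max = arccos|n̂_z| ≈ 78.7°.
Check via Clairaut: cos φ_max = |cos φ₁| · sin C = cos(19.4°)·sin(12.0°) ≈ 0.196, again giving ≈ 78.7°.

≈ 78.7°N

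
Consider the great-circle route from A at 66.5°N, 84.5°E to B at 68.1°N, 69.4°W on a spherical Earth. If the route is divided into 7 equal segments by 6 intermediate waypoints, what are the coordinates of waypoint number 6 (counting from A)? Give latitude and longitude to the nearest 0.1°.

Convert each endpoint to a unit vector on the sphere (x = cos φ cos λ, y = cos φ sin λ, z = sin φ).
The central angle between the endpoints is δ = arccos(p₁·p₂) ≈ 0.771 rad (44.2°).
Interpolate at f = 6/7 with slerp weights a = sin((1−f)δ)/sin δ ≈ 0.158, b = sin(fδ)/sin δ ≈ 0.881.
p = a·p₁ + b·p₂ ≈ (0.122, -0.245, 0.962); φ = arcsin(p_z) ≈ 74.13°, λ = atan2(p_y, p_x) ≈ -63.59°.

≈ 74.1°N, 63.6°W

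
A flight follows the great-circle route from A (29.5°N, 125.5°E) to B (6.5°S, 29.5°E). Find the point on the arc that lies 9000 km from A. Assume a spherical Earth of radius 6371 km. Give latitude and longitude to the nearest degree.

≈ (2°N, 45°E)

Convert each endpoint to a unit vector on the sphere (x = cos φ cos λ, y = cos φ sin λ, z = sin φ).
The central angle between the endpoints is δ = arccos(p₁·p₂) ≈ 1.717 rad (98.4°). The total great-circle distance is δ·R ≈ 1.717 × 6371 ≈ 10942 km, so the target fraction is f = 9000/10942 ≈ 0.823.
Interpolate at f ≈ 0.823 with slerp weights a = sin((1−f)δ)/sin δ ≈ 0.303, b = sin(fδ)/sin δ ≈ 0.998.
p = a·p₁ + b·p₂ ≈ (0.710, 0.703, 0.036); φ = arcsin(p_z) ≈ 2.08°, λ = atan2(p_y, p_x) ≈ 44.73°.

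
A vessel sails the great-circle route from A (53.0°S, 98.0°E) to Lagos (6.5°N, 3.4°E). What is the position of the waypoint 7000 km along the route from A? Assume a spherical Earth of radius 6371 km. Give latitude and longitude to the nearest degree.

Convert each endpoint to a unit vector on the sphere (x = cos φ cos λ, y = cos φ sin λ, z = sin φ).
The central angle between the endpoints is δ = arccos(p₁·p₂) ≈ 1.710 rad (98.0°). The total great-circle distance is δ·R ≈ 1.710 × 6371 ≈ 10892 km, so the target fraction is f = 7000/10892 ≈ 0.643.
Interpolate at f ≈ 0.643 with slerp weights a = sin((1−f)δ)/sin δ ≈ 0.579, b = sin(fδ)/sin δ ≈ 0.899.
p = a·p₁ + b·p₂ ≈ (0.843, 0.398, -0.361); φ = arcsin(p_z) ≈ -21.15°, λ = atan2(p_y, p_x) ≈ 25.27°.

≈ (21°S, 25°E)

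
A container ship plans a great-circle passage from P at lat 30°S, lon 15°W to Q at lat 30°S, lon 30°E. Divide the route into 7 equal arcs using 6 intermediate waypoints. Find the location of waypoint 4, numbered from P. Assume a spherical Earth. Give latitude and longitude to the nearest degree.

The haversine formula gives a central angle δ ≈ 0.676 rad (38.7°) between the endpoints.
Interpolate at f = 4/7 with slerp weights a = sin((1−f)δ)/sin δ ≈ 0.457, b = sin(fδ)/sin δ ≈ 0.602.
p = a·p₁ + b·p₂ ≈ (0.833, 0.158, -0.529); φ = arcsin(p_z) ≈ -31.96°, λ = atan2(p_y, p_x) ≈ 10.76°.

≈ lat 32°S, lon 11°E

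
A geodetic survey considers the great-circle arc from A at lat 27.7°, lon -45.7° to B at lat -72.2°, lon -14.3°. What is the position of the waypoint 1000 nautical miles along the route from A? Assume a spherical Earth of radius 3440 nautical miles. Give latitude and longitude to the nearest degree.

The haversine formula gives a central angle δ ≈ 1.784 rad (102.2°) between the endpoints. The total great-circle distance is δ·R ≈ 1.784 × 3440 ≈ 6137 nmi, so the target fraction is f = 1000/6137 ≈ 0.163.
Interpolate at f ≈ 0.163 with slerp weights a = sin((1−f)δ)/sin δ ≈ 1.020, b = sin(fδ)/sin δ ≈ 0.293.
p = a·p₁ + b·p₂ ≈ (0.718, -0.669, 0.195); φ = arcsin(p_z) ≈ 11.24°, λ = atan2(p_y, p_x) ≈ -42.97°.

≈ lat 11°, lon -43°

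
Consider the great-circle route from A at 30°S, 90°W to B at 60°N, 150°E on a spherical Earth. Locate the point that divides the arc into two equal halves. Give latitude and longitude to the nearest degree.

≈ 26°N, 125°W

Write both endpoints as unit vectors p₁, p₂ with components (cos φ cos λ, cos φ sin λ, sin φ).
The central angle between the endpoints is δ = arccos(p₁·p₂) ≈ 2.278 rad (130.5°).
Interpolate at f = 1/2 with slerp weights a = sin((1−f)δ)/sin δ ≈ 1.194, b = sin(fδ)/sin δ ≈ 1.194.
p = a·p₁ + b·p₂ ≈ (-0.517, -0.736, 0.437); φ = arcsin(p_z) ≈ 25.92°, λ = atan2(p_y, p_x) ≈ -125.10°.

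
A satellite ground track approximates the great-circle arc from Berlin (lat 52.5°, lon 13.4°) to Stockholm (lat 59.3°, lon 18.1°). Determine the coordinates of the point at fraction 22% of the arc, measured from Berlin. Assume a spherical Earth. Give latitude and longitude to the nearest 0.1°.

≈ lat 54.0°, lon 14.3°

Write both endpoints as unit vectors p₁, p₂ with components (cos φ cos λ, cos φ sin λ, sin φ).
The central angle between the endpoints is δ = arccos(p₁·p₂) ≈ 0.127 rad (7.3°).
Interpolate at f = 0.22 with slerp weights a = sin((1−f)δ)/sin δ ≈ 0.781, b = sin(fδ)/sin δ ≈ 0.221.
p = a·p₁ + b·p₂ ≈ (0.569, 0.145, 0.809); φ = arcsin(p_z) ≈ 54.01°, λ = atan2(p_y, p_x) ≈ 14.30°.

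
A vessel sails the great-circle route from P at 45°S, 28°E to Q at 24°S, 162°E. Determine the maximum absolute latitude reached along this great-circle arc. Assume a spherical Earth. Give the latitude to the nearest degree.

The great circle lies in the plane with unit normal n̂ = (p₁ × p₂)/|p₁ × p₂|.
Here n̂_z ≈ +0.471; the vertex latitude is φ_max = arccos|n̂_z| ≈ 61.9°.

≈ 62°S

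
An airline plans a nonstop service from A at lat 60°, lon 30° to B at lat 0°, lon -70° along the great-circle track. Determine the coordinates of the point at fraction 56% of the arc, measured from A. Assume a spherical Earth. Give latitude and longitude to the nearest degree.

From cos δ = sin φ₁ sin φ₂ + cos φ₁ cos φ₂ cos Δλ, the central angle is δ ≈ 1.658 rad (95.0°).
Interpolate at f = 0.56 with slerp weights a = sin((1−f)δ)/sin δ ≈ 0.669, b = sin(fδ)/sin δ ≈ 0.804.
p = a·p₁ + b·p₂ ≈ (0.565, -0.588, 0.579); φ = arcsin(p_z) ≈ 35.40°, λ = atan2(p_y, p_x) ≈ -46.16°.

≈ lat 35°, lon -46°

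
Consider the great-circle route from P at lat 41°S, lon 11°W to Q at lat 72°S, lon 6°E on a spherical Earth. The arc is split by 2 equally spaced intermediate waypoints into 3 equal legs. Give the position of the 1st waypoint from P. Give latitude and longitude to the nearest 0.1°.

≈ lat 51.5°S, lon 8.1°W

Convert each endpoint to a unit vector on the sphere (x = cos φ cos λ, y = cos φ sin λ, z = sin φ).
The central angle between the endpoints is δ = arccos(p₁·p₂) ≈ 0.561 rad (32.1°).
Interpolate at f = 1/3 with slerp weights a = sin((1−f)δ)/sin δ ≈ 0.687, b = sin(fδ)/sin δ ≈ 0.349.
p = a·p₁ + b·p₂ ≈ (0.616, -0.088, -0.783); φ = arcsin(p_z) ≈ -51.52°, λ = atan2(p_y, p_x) ≈ -8.09°.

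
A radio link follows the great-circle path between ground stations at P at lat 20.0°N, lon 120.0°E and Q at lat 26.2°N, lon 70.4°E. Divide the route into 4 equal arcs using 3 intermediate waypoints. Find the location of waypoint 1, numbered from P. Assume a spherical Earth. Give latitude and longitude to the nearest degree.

≈ lat 23°N, lon 108°E

Convert each endpoint to a unit vector on the sphere (x = cos φ cos λ, y = cos φ sin λ, z = sin φ).
The central angle between the endpoints is δ = arccos(p₁·p₂) ≈ 0.799 rad (45.8°).
Interpolate at f = 1/4 with slerp weights a = sin((1−f)δ)/sin δ ≈ 0.787, b = sin(fδ)/sin δ ≈ 0.277.
p = a·p₁ + b·p₂ ≈ (-0.286, 0.874, 0.391); φ = arcsin(p_z) ≈ 23.04°, λ = atan2(p_y, p_x) ≈ 108.14°.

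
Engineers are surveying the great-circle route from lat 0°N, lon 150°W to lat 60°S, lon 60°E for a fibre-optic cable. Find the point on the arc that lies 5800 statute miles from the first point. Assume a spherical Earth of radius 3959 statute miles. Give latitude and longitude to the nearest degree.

Convert each endpoint to a unit vector on the sphere (x = cos φ cos λ, y = cos φ sin λ, z = sin φ).
The central angle between the endpoints is δ = arccos(p₁·p₂) ≈ 2.019 rad (115.7°). The total great-circle distance is δ·R ≈ 2.019 × 3959 ≈ 7992 mi, so the target fraction is f = 5800/7992 ≈ 0.726.
Interpolate at f ≈ 0.726 with slerp weights a = sin((1−f)δ)/sin δ ≈ 0.583, b = sin(fδ)/sin δ ≈ 1.103.
p = a·p₁ + b·p₂ ≈ (-0.229, 0.186, -0.955); φ = arcsin(p_z) ≈ -72.82°, λ = atan2(p_y, p_x) ≈ 140.95°.

≈ lat 73°S, lon 141°E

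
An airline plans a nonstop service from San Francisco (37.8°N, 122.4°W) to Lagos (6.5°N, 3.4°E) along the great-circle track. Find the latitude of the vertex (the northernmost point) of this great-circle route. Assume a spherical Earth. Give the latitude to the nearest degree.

The great circle lies in the plane with unit normal n̂ = (p₁ × p₂)/|p₁ × p₂|.
Here n̂_z ≈ +0.691; the vertex latitude is φ_max = arccos|n̂_z| ≈ 46.3°.
Check via Clairaut: cos φ_max = |cos φ₁| · sin C = cos(37.8°)·sin(61.1°) ≈ 0.691, again giving ≈ 46.3°.

≈ 46°N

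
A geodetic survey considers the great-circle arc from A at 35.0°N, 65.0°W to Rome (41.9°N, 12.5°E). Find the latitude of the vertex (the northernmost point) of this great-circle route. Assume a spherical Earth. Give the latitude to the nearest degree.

≈ 46°N

The great circle lies in the plane with unit normal n̂ = (p₁ × p₂)/|p₁ × p₂|.
Here n̂_z ≈ +0.694; the vertex latitude is φ_max = arccos|n̂_z| ≈ 46.0°.
Check via Clairaut: cos φ_max = |cos φ₁| · sin C = cos(35.0°)·sin(58.0°) ≈ 0.694, again giving ≈ 46.0°.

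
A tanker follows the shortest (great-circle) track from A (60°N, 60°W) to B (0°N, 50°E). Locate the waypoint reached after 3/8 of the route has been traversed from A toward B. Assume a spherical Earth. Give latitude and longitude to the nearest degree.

≈ (51°N, 8°E)

The haversine formula gives a central angle δ ≈ 1.743 rad (99.8°) between the endpoints.
Interpolate at f = 3/8 with slerp weights a = sin((1−f)δ)/sin δ ≈ 0.899, b = sin(fδ)/sin δ ≈ 0.617.
p = a·p₁ + b·p₂ ≈ (0.622, 0.083, 0.779); φ = arcsin(p_z) ≈ 51.17°, λ = atan2(p_y, p_x) ≈ 7.62°.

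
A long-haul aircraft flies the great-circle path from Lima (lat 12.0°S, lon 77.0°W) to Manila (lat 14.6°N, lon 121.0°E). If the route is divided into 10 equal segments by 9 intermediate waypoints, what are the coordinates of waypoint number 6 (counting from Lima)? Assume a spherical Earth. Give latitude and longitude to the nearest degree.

The haversine formula gives a central angle δ ≈ 2.833 rad (162.3°) between the endpoints.
Interpolate at f = 6/10 with slerp weights a = sin((1−f)δ)/sin δ ≈ 2.978, b = sin(fδ)/sin δ ≈ 3.261.
p = a·p₁ + b·p₂ ≈ (-0.970, -0.133, 0.203); φ = arcsin(p_z) ≈ 11.70°, λ = atan2(p_y, p_x) ≈ -172.17°.

≈ lat 12°N, lon 172°W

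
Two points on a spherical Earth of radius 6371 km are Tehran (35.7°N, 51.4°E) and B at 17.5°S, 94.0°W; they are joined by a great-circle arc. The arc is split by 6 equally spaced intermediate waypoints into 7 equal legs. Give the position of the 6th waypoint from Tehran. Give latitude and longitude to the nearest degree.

≈ 4°S, 78°W

Convert each endpoint to a unit vector on the sphere (x = cos φ cos λ, y = cos φ sin λ, z = sin φ).
The central angle between the endpoints is δ = arccos(p₁·p₂) ≈ 2.520 rad (144.4°).
Interpolate at f = 6/7 with slerp weights a = sin((1−f)δ)/sin δ ≈ 0.605, b = sin(fδ)/sin δ ≈ 1.428.
p = a·p₁ + b·p₂ ≈ (0.212, -0.974, -0.076); φ = arcsin(p_z) ≈ -4.38°, λ = atan2(p_y, p_x) ≈ -77.75°.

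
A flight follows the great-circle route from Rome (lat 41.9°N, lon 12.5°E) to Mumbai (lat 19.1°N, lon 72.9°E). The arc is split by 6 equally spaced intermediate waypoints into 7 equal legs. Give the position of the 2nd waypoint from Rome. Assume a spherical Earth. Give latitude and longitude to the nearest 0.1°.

The haversine formula gives a central angle δ ≈ 0.969 rad (55.5°) between the endpoints.
Interpolate at f = 2/7 with slerp weights a = sin((1−f)δ)/sin δ ≈ 0.774, b = sin(fδ)/sin δ ≈ 0.332.
p = a·p₁ + b·p₂ ≈ (0.655, 0.424, 0.626); φ = arcsin(p_z) ≈ 38.72°, λ = atan2(p_y, p_x) ≈ 32.94°.

≈ lat 38.7°N, lon 32.9°E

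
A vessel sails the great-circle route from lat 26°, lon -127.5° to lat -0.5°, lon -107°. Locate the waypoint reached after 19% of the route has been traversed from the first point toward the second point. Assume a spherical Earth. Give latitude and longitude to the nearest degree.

Write both endpoints as unit vectors p₁, p₂ with components (cos φ cos λ, cos φ sin λ, sin φ).
The central angle between the endpoints is δ = arccos(p₁·p₂) ≈ 0.577 rad (33.1°).
Interpolate at f = 0.19 with slerp weights a = sin((1−f)δ)/sin δ ≈ 0.826, b = sin(fδ)/sin δ ≈ 0.201.
p = a·p₁ + b·p₂ ≈ (-0.511, -0.781, 0.360); φ = arcsin(p_z) ≈ 21.12°, λ = atan2(p_y, p_x) ≈ -123.18°.

≈ lat 21°, lon -123°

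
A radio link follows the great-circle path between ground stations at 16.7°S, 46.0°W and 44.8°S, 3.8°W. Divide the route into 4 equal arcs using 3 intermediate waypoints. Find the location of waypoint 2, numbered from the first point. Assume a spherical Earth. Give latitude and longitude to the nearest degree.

≈ 32°S, 28°W

Convert each endpoint to a unit vector on the sphere (x = cos φ cos λ, y = cos φ sin λ, z = sin φ).
The central angle between the endpoints is δ = arccos(p₁·p₂) ≈ 0.787 rad (45.1°).
Interpolate at f = 2/4 with slerp weights a = sin((1−f)δ)/sin δ ≈ 0.541, b = sin(fδ)/sin δ ≈ 0.541.
p = a·p₁ + b·p₂ ≈ (0.744, -0.398, -0.537); φ = arcsin(p_z) ≈ -32.48°, λ = atan2(p_y, p_x) ≈ -28.19°.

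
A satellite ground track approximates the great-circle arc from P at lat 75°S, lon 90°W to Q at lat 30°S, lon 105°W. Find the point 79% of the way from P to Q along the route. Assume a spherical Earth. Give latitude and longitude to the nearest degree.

≈ lat 40°S, lon 104°W

Write both endpoints as unit vectors p₁, p₂ with components (cos φ cos λ, cos φ sin λ, sin φ).
The central angle between the endpoints is δ = arccos(p₁·p₂) ≈ 0.796 rad (45.6°).
Interpolate at f = 0.79 with slerp weights a = sin((1−f)δ)/sin δ ≈ 0.233, b = sin(fδ)/sin δ ≈ 0.823.
p = a·p₁ + b·p₂ ≈ (-0.185, -0.749, -0.637); φ = arcsin(p_z) ≈ -39.53°, λ = atan2(p_y, p_x) ≈ -103.84°.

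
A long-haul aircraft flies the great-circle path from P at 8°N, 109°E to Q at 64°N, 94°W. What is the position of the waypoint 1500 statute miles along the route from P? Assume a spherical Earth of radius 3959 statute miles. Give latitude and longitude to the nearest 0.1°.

From cos δ = sin φ₁ sin φ₂ + cos φ₁ cos φ₂ cos Δλ, the central angle is δ ≈ 1.849 rad (105.9°). The total great-circle distance is δ·R ≈ 1.849 × 3959 ≈ 7320 mi, so the target fraction is f = 1500/7320 ≈ 0.205.
Interpolate at f ≈ 0.205 with slerp weights a = sin((1−f)δ)/sin δ ≈ 1.035, b = sin(fδ)/sin δ ≈ 0.385.
p = a·p₁ + b·p₂ ≈ (-0.345, 0.801, 0.490); φ = arcsin(p_z) ≈ 29.32°, λ = atan2(p_y, p_x) ≈ 113.33°.

≈ 29.3°N, 113.3°E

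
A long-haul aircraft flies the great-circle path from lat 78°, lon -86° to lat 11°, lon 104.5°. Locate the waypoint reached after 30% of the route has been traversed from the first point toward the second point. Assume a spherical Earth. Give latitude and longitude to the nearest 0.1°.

≈ lat 74.4°, lon 111.8°

The haversine formula gives a central angle δ ≈ 1.585 rad (90.8°) between the endpoints.
Interpolate at f = 0.30 with slerp weights a = sin((1−f)δ)/sin δ ≈ 0.896, b = sin(fδ)/sin δ ≈ 0.458.
p = a·p₁ + b·p₂ ≈ (-0.100, 0.249, 0.963); φ = arcsin(p_z) ≈ 74.43°, λ = atan2(p_y, p_x) ≈ 111.76°.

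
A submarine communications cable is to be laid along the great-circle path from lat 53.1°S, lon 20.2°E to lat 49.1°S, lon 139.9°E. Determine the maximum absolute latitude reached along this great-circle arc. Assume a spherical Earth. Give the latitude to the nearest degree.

The great circle lies in the plane with unit normal n̂ = (p₁ × p₂)/|p₁ × p₂|.
Here n̂_z ≈ +0.374; the vertex latitude is φ_max = arccos|n̂_z| ≈ 68.0°.

≈ 68°S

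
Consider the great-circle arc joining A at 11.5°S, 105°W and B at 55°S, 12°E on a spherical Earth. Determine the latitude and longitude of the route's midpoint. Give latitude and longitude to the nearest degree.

≈ 49°S, 70°W

Write both endpoints as unit vectors p₁, p₂ with components (cos φ cos λ, cos φ sin λ, sin φ).
The central angle between the endpoints is δ = arccos(p₁·p₂) ≈ 1.663 rad (95.3°).
Interpolate at f = 1/2 with slerp weights a = sin((1−f)δ)/sin δ ≈ 0.742, b = sin(fδ)/sin δ ≈ 0.742.
p = a·p₁ + b·p₂ ≈ (0.228, -0.614, -0.756); φ = arcsin(p_z) ≈ -49.09°, λ = atan2(p_y, p_x) ≈ -69.61°.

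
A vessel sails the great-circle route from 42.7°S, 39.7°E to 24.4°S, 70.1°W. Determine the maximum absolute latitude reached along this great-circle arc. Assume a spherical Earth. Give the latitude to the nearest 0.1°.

≈ 50.9°S

The great circle lies in the plane with unit normal n̂ = (p₁ × p₂)/|p₁ × p₂|.
Here n̂_z ≈ -0.631; the vertex latitude is φ_max = arccos|n̂_z| ≈ 50.9°.
Check via Clairaut: cos φ_max = |cos φ₁| · sin C = cos(42.7°)·sin(120.9°) ≈ 0.631, again giving ≈ 50.9°.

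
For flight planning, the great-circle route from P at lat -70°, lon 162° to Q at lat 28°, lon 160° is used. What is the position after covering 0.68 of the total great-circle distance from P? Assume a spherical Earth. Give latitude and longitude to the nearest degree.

The haversine formula gives a central angle δ ≈ 1.711 rad (98.0°) between the endpoints.
Interpolate at f = 0.68 with slerp weights a = sin((1−f)δ)/sin δ ≈ 0.526, b = sin(fδ)/sin δ ≈ 0.927.
p = a·p₁ + b·p₂ ≈ (-0.940, 0.336, -0.059); φ = arcsin(p_z) ≈ -3.36°, λ = atan2(p_y, p_x) ≈ 160.36°.

≈ lat -3°, lon 160°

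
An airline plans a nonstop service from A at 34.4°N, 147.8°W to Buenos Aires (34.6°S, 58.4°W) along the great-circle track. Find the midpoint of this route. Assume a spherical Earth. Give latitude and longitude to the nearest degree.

≈ 0°N, 103°W

Write both endpoints as unit vectors p₁, p₂ with components (cos φ cos λ, cos φ sin λ, sin φ).
The central angle between the endpoints is δ = arccos(p₁·p₂) ≈ 1.890 rad (108.3°).
Interpolate at f = 1/2 with slerp weights a = sin((1−f)δ)/sin δ ≈ 0.854, b = sin(fδ)/sin δ ≈ 0.854.
p = a·p₁ + b·p₂ ≈ (-0.228, -0.974, -0.002); φ = arcsin(p_z) ≈ -0.14°, λ = atan2(p_y, p_x) ≈ -103.17°.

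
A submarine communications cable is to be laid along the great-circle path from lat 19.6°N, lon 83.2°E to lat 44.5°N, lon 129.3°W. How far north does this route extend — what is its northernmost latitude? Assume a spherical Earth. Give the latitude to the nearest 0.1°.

≈ 67.5°N

The great circle lies in the plane with unit normal n̂ = (p₁ × p₂)/|p₁ × p₂|.
Here n̂_z ≈ +0.383; the vertex latitude is φ_max = arccos|n̂_z| ≈ 67.5°.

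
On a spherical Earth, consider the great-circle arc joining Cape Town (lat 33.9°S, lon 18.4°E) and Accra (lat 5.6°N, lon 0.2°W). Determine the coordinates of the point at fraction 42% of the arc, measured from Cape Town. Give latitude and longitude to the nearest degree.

≈ lat 17°S, lon 10°E

The haversine formula gives a central angle δ ≈ 0.755 rad (43.2°) between the endpoints.
Interpolate at f = 0.42 with slerp weights a = sin((1−f)δ)/sin δ ≈ 0.619, b = sin(fδ)/sin δ ≈ 0.455.
p = a·p₁ + b·p₂ ≈ (0.940, 0.161, -0.301); φ = arcsin(p_z) ≈ -17.50°, λ = atan2(p_y, p_x) ≈ 9.69°.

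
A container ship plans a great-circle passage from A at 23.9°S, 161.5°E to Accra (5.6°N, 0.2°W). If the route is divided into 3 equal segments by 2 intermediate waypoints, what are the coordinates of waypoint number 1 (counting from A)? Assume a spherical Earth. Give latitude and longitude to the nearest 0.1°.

Convert each endpoint to a unit vector on the sphere (x = cos φ cos λ, y = cos φ sin λ, z = sin φ).
The central angle between the endpoints is δ = arccos(p₁·p₂) ≈ 2.698 rad (154.6°).
Interpolate at f = 1/3 with slerp weights a = sin((1−f)δ)/sin δ ≈ 2.272, b = sin(fδ)/sin δ ≈ 1.826.
p = a·p₁ + b·p₂ ≈ (-0.152, 0.653, -0.742); φ = arcsin(p_z) ≈ -47.92°, λ = atan2(p_y, p_x) ≈ 103.13°.

≈ 47.9°S, 103.1°E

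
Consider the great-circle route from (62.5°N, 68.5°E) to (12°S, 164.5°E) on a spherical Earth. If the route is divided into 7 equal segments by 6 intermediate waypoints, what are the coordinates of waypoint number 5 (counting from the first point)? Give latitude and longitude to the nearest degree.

≈ (14°N, 151°E)

From cos δ = sin φ₁ sin φ₂ + cos φ₁ cos φ₂ cos Δλ, the central angle is δ ≈ 1.805 rad (103.4°).
Interpolate at f = 5/7 with slerp weights a = sin((1−f)δ)/sin δ ≈ 0.507, b = sin(fδ)/sin δ ≈ 0.987.
p = a·p₁ + b·p₂ ≈ (-0.845, 0.476, 0.244); φ = arcsin(p_z) ≈ 14.14°, λ = atan2(p_y, p_x) ≈ 150.61°.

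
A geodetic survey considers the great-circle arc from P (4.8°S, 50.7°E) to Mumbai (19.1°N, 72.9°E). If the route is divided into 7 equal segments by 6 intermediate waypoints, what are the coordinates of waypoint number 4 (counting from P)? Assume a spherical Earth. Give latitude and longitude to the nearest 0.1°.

Convert each endpoint to a unit vector on the sphere (x = cos φ cos λ, y = cos φ sin λ, z = sin φ).
The central angle between the endpoints is δ = arccos(p₁·p₂) ≈ 0.565 rad (32.4°).
Interpolate at f = 4/7 with slerp weights a = sin((1−f)δ)/sin δ ≈ 0.448, b = sin(fδ)/sin δ ≈ 0.593.
p = a·p₁ + b·p₂ ≈ (0.447, 0.881, 0.156); φ = arcsin(p_z) ≈ 9.00°, λ = atan2(p_y, p_x) ≈ 63.07°.

≈ (9.0°N, 63.1°E)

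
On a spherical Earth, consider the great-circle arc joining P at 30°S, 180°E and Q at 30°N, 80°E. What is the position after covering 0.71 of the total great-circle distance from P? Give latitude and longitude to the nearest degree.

Write both endpoints as unit vectors p₁, p₂ with components (cos φ cos λ, cos φ sin λ, sin φ).
The central angle between the endpoints is δ = arccos(p₁·p₂) ≈ 1.961 rad (112.3°).
Interpolate at f = 0.71 with slerp weights a = sin((1−f)δ)/sin δ ≈ 0.582, b = sin(fδ)/sin δ ≈ 1.064.
p = a·p₁ + b·p₂ ≈ (-0.344, 0.907, 0.241); φ = arcsin(p_z) ≈ 13.94°, λ = atan2(p_y, p_x) ≈ 110.77°.

≈ 14°N, 111°E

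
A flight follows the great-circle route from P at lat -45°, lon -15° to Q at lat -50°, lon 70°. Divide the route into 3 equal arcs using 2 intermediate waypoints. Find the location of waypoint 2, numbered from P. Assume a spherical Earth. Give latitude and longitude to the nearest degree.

≈ lat -56°, lon 41°

Convert each endpoint to a unit vector on the sphere (x = cos φ cos λ, y = cos φ sin λ, z = sin φ).
The central angle between the endpoints is δ = arccos(p₁·p₂) ≈ 0.950 rad (54.5°).
Interpolate at f = 2/3 with slerp weights a = sin((1−f)δ)/sin δ ≈ 0.383, b = sin(fδ)/sin δ ≈ 0.728.
p = a·p₁ + b·p₂ ≈ (0.421, 0.369, -0.828); φ = arcsin(p_z) ≈ -55.91°, λ = atan2(p_y, p_x) ≈ 41.24°.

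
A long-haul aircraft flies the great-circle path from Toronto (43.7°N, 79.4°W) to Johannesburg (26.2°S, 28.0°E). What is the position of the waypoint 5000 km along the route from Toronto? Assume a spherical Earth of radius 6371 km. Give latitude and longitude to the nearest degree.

Write both endpoints as unit vectors p₁, p₂ with components (cos φ cos λ, cos φ sin λ, sin φ).
The central angle between the endpoints is δ = arccos(p₁·p₂) ≈ 2.093 rad (119.9°). The total great-circle distance is δ·R ≈ 2.093 × 6371 ≈ 13336 km, so the target fraction is f = 5000/13336 ≈ 0.375.
Interpolate at f ≈ 0.375 with slerp weights a = sin((1−f)δ)/sin δ ≈ 1.114, b = sin(fδ)/sin δ ≈ 0.815.
p = a·p₁ + b·p₂ ≈ (0.794, -0.448, 0.410); φ = arcsin(p_z) ≈ 24.20°, λ = atan2(p_y, p_x) ≈ -29.45°.

≈ 24°N, 29°W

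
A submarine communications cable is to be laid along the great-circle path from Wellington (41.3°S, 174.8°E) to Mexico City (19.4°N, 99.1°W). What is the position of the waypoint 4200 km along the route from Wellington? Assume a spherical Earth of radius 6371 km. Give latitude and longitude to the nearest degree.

The haversine formula gives a central angle δ ≈ 1.743 rad (99.8°) between the endpoints. The total great-circle distance is δ·R ≈ 1.743 × 6371 ≈ 11103 km, so the target fraction is f = 4200/11103 ≈ 0.378.
Interpolate at f ≈ 0.378 with slerp weights a = sin((1−f)δ)/sin δ ≈ 0.897, b = sin(fδ)/sin δ ≈ 0.622.
p = a·p₁ + b·p₂ ≈ (-0.764, -0.518, -0.385); φ = arcsin(p_z) ≈ -22.67°, λ = atan2(p_y, p_x) ≈ -145.85°.

≈ 23°S, 146°W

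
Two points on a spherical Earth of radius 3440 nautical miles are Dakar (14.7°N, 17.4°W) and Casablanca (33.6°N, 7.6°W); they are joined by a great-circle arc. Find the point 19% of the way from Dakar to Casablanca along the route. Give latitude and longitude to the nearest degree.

≈ 18°N, 16°W

Convert each endpoint to a unit vector on the sphere (x = cos φ cos λ, y = cos φ sin λ, z = sin φ).
The central angle between the endpoints is δ = arccos(p₁·p₂) ≈ 0.364 rad (20.9°).
Interpolate at f = 0.19 with slerp weights a = sin((1−f)δ)/sin δ ≈ 0.816, b = sin(fδ)/sin δ ≈ 0.194.
p = a·p₁ + b·p₂ ≈ (0.914, -0.257, 0.315); φ = arcsin(p_z) ≈ 18.33°, λ = atan2(p_y, p_x) ≈ -15.74°.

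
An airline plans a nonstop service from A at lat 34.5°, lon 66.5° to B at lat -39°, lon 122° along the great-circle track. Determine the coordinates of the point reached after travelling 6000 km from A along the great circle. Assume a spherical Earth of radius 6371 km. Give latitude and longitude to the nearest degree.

Convert each endpoint to a unit vector on the sphere (x = cos φ cos λ, y = cos φ sin λ, z = sin φ).
The central angle between the endpoints is δ = arccos(p₁·p₂) ≈ 1.564 rad (89.6°). The total great-circle distance is δ·R ≈ 1.564 × 6371 ≈ 9967 km, so the target fraction is f = 6000/9967 ≈ 0.602.
Interpolate at f ≈ 0.602 with slerp weights a = sin((1−f)δ)/sin δ ≈ 0.583, b = sin(fδ)/sin δ ≈ 0.809.
p = a·p₁ + b·p₂ ≈ (-0.141, 0.974, -0.179); φ = arcsin(p_z) ≈ -10.28°, λ = atan2(p_y, p_x) ≈ 98.26°.

≈ lat -10°, lon 98°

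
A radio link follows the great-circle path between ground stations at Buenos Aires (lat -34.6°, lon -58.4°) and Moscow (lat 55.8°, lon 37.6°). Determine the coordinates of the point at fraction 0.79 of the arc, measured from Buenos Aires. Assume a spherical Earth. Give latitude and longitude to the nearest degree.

≈ lat 43°, lon 4°

The haversine formula gives a central angle δ ≈ 2.115 rad (121.2°) between the endpoints.
Interpolate at f = 0.79 with slerp weights a = sin((1−f)δ)/sin δ ≈ 0.502, b = sin(fδ)/sin δ ≈ 1.163.
p = a·p₁ + b·p₂ ≈ (0.735, 0.047, 0.677); φ = arcsin(p_z) ≈ 42.59°, λ = atan2(p_y, p_x) ≈ 3.64°.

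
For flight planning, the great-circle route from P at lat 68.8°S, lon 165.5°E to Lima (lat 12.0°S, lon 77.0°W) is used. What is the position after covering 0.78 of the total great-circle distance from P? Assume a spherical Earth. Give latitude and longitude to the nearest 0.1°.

≈ lat 30.3°S, lon 84.1°W

From cos δ = sin φ₁ sin φ₂ + cos φ₁ cos φ₂ cos Δλ, the central angle is δ ≈ 1.540 rad (88.3°).
Interpolate at f = 0.78 with slerp weights a = sin((1−f)δ)/sin δ ≈ 0.333, b = sin(fδ)/sin δ ≈ 0.933.
p = a·p₁ + b·p₂ ≈ (0.089, -0.859, -0.504); φ = arcsin(p_z) ≈ -30.27°, λ = atan2(p_y, p_x) ≈ -84.09°.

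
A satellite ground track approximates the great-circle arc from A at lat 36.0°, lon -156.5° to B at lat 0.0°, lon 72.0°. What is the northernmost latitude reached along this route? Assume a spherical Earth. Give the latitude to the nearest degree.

≈ 44°

The great circle lies in the plane with unit normal n̂ = (p₁ × p₂)/|p₁ × p₂|.
Here n̂_z ≈ -0.718; the vertex latitude is φ_max = arccos|n̂_z| ≈ 44.1°.
Check via Clairaut: cos φ_max = |cos φ₁| · sin C = cos(36.0°)·sin(62.5°) ≈ 0.718, again giving ≈ 44.1°.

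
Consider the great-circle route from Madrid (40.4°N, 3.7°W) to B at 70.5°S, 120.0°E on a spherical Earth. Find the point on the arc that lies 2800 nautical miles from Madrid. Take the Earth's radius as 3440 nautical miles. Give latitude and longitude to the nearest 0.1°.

≈ 3.3°S, 14.2°E

Write both endpoints as unit vectors p₁, p₂ with components (cos φ cos λ, cos φ sin λ, sin φ).
The central angle between the endpoints is δ = arccos(p₁·p₂) ≈ 2.422 rad (138.8°). The total great-circle distance is δ·R ≈ 2.422 × 3440 ≈ 8331 nmi, so the target fraction is f = 2800/8331 ≈ 0.336.
Interpolate at f ≈ 0.336 with slerp weights a = sin((1−f)δ)/sin δ ≈ 1.516, b = sin(fδ)/sin δ ≈ 1.103.
p = a·p₁ + b·p₂ ≈ (0.968, 0.244, -0.057); φ = arcsin(p_z) ≈ -3.27°, λ = atan2(p_y, p_x) ≈ 14.17°.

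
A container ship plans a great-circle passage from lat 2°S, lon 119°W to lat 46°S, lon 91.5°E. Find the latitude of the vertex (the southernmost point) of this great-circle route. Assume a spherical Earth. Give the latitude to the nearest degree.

≈ 65°S

The great circle lies in the plane with unit normal n̂ = (p₁ × p₂)/|p₁ × p₂|.
Here n̂_z ≈ -0.430; the vertex latitude is φ_max = arccos|n̂_z| ≈ 64.5°.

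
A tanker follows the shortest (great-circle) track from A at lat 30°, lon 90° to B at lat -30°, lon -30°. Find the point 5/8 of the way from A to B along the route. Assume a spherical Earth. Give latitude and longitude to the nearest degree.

Convert each endpoint to a unit vector on the sphere (x = cos φ cos λ, y = cos φ sin λ, z = sin φ).
The central angle between the endpoints is δ = arccos(p₁·p₂) ≈ 2.246 rad (128.7°).
Interpolate at f = 5/8 with slerp weights a = sin((1−f)δ)/sin δ ≈ 0.956, b = sin(fδ)/sin δ ≈ 1.263.
p = a·p₁ + b·p₂ ≈ (0.947, 0.281, -0.154); φ = arcsin(p_z) ≈ -8.84°, λ = atan2(p_y, p_x) ≈ 16.51°.

≈ lat -9°, lon 17°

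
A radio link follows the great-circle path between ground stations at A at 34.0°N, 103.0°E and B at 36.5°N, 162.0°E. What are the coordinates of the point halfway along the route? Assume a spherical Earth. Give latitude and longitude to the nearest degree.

From cos δ = sin φ₁ sin φ₂ + cos φ₁ cos φ₂ cos Δλ, the central angle is δ ≈ 0.829 rad (47.5°).
Interpolate at f = 1/2 with slerp weights a = sin((1−f)δ)/sin δ ≈ 0.546, b = sin(fδ)/sin δ ≈ 0.546.
p = a·p₁ + b·p₂ ≈ (-0.519, 0.577, 0.630); φ = arcsin(p_z) ≈ 39.08°, λ = atan2(p_y, p_x) ≈ 132.00°.

≈ 39°N, 132°E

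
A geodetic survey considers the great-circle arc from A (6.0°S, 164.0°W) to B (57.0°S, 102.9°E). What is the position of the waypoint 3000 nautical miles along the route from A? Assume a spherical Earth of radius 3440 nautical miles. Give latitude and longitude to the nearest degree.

≈ (45°S, 160°E)

Write both endpoints as unit vectors p₁, p₂ with components (cos φ cos λ, cos φ sin λ, sin φ).
The central angle between the endpoints is δ = arccos(p₁·p₂) ≈ 1.512 rad (86.7°). The total great-circle distance is δ·R ≈ 1.512 × 3440 ≈ 5203 nmi, so the target fraction is f = 3000/5203 ≈ 0.577.
Interpolate at f ≈ 0.577 with slerp weights a = sin((1−f)δ)/sin δ ≈ 0.598, b = sin(fδ)/sin δ ≈ 0.767.
p = a·p₁ + b·p₂ ≈ (-0.665, 0.243, -0.706); φ = arcsin(p_z) ≈ -44.89°, λ = atan2(p_y, p_x) ≈ 159.93°.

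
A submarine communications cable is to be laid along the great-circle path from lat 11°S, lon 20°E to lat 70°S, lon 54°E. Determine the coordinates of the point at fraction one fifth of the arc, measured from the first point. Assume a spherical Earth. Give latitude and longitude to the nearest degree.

Write both endpoints as unit vectors p₁, p₂ with components (cos φ cos λ, cos φ sin λ, sin φ).
The central angle between the endpoints is δ = arccos(p₁·p₂) ≈ 1.095 rad (62.8°).
Interpolate at f = 1/5 with slerp weights a = sin((1−f)δ)/sin δ ≈ 0.864, b = sin(fδ)/sin δ ≈ 0.244.
p = a·p₁ + b·p₂ ≈ (0.846, 0.358, -0.395); φ = arcsin(p_z) ≈ -23.24°, λ = atan2(p_y, p_x) ≈ 22.92°.

≈ lat 23°S, lon 23°E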